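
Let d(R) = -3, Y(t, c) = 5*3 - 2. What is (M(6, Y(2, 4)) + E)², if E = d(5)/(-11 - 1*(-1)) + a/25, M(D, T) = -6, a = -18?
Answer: 103041/2500 ≈ 41.216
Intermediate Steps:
Y(t, c) = 13 (Y(t, c) = 15 - 2 = 13)
E = -21/50 (E = -3/(-11 - 1*(-1)) - 18/25 = -3/(-11 + 1) - 18*1/25 = -3/(-10) - 18/25 = -3*(-⅒) - 18/25 = 3/10 - 18/25 = -21/50 ≈ -0.42000)
(M(6, Y(2, 4)) + E)² = (-6 - 21/50)² = (-321/50)² = 103041/2500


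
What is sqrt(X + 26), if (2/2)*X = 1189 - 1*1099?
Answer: 2*sqrt(29) ≈ 10.770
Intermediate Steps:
X = 90 (X = 1189 - 1*1099 = 1189 - 1099 = 90)
sqrt(X + 26) = sqrt(90 + 26) = sqrt(116) = 2*sqrt(29)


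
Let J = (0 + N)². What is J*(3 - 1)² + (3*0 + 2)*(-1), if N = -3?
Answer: 34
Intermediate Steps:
J = 9 (J = (0 - 3)² = (-3)² = 9)
J*(3 - 1)² + (3*0 + 2)*(-1) = 9*(3 - 1)² + (3*0 + 2)*(-1) = 9*2² + (0 + 2)*(-1) = 9*4 + 2*(-1) = 36 - 2 = 34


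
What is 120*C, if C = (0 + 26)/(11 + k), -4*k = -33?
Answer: 12480/77 ≈ 162.08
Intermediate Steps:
k = 33/4 (k = -¼*(-33) = 33/4 ≈ 8.2500)
C = 104/77 (C = (0 + 26)/(11 + 33/4) = 26/(77/4) = 26*(4/77) = 104/77 ≈ 1.3506)
120*C = 120*(104/77) = 12480/77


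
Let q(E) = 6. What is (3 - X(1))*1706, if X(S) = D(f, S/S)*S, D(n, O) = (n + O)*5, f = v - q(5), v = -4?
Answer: 81888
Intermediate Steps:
f = -10 (f = -4 - 1*6 = -4 - 6 = -10)
D(n, O) = 5*O + 5*n (D(n, O) = (O + n)*5 = 5*O + 5*n)
X(S) = -45*S (X(S) = (5*(S/S) + 5*(-10))*S = (5*1 - 50)*S = (5 - 50)*S = -45*S)
(3 - X(1))*1706 = (3 - (-45))*1706 = (3 - 1*(-45))*1706 = (3 + 45)*1706 = 48*1706 = 81888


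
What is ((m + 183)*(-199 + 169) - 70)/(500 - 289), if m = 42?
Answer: -6820/211 ≈ -32.322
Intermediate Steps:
((m + 183)*(-199 + 169) - 70)/(500 - 289) = ((42 + 183)*(-199 + 169) - 70)/(500 - 289) = (225*(-30) - 70)/211 = (-6750 - 70)*(1/211) = -6820*1/211 = -6820/211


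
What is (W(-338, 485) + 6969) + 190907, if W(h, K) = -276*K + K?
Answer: 64501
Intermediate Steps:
W(h, K) = -275*K
(W(-338, 485) + 6969) + 190907 = (-275*485 + 6969) + 190907 = (-133375 + 6969) + 190907 = -126406 + 190907 = 64501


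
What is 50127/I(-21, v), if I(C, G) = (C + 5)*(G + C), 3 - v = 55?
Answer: 50127/1168 ≈ 42.917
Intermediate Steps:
v = -52 (v = 3 - 1*55 = 3 - 55 = -52)
I(C, G) = (5 + C)*(C + G)
50127/I(-21, v) = 50127/((-21)**2 + 5*(-21) + 5*(-52) - 21*(-52)) = 50127/(441 - 105 - 260 + 1092) = 50127/1168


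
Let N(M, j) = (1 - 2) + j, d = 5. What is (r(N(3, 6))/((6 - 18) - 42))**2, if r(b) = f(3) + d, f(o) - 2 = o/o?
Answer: 16/729 ≈ 0.021948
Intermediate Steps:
N(M, j) = -1 + j
f(o) = 3 (f(o) = 2 + o/o = 2 + 1 = 3)
r(b) = 8 (r(b) = 3 + 5 = 8)
(r(N(3, 6))/((6 - 18) - 42))**2 = (8/((6 - 18) - 42))**2 = (8/(-12 - 42))**2 = (8/(-54))**2 = (8*(-1/54))**2 = (-4/27)**2 = 16/729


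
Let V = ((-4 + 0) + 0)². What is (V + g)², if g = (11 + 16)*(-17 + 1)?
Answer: 173056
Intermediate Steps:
g = -432 (g = 27*(-16) = -432)
V = 16 (V = (-4 + 0)² = (-4)² = 16)
(V + g)² = (16 - 432)² = (-416)² = 173056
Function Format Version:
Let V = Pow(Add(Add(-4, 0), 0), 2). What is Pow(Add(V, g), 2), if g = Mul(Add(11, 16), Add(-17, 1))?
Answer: 173056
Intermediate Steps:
g = -432 (g = Mul(27, -16) = -432)
V = 16 (V = Pow(Add(-4, 0), 2) = Pow(-4, 2) = 16)
Pow(Add(V, g), 2) = Pow(Add(16, -432), 2) = Pow(-416, 2) = 173056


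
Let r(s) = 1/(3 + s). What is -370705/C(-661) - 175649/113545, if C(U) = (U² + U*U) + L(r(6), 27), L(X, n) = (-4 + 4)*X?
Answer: -195581172683/99220389890 ≈ -1.9712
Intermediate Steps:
L(X, n) = 0 (L(X, n) = 0*X = 0)
C(U) = 2*U² (C(U) = (U² + U*U) + 0 = (U² + U²) + 0 = 2*U² + 0 = 2*U²)
-370705/C(-661) - 175649/113545 = -370705/(2*(-661)²) - 175649/113545 = -370705/(2*436921) - 175649*1/113545 = -370705/873842 - 175649/113545 = -195581172683/99220389890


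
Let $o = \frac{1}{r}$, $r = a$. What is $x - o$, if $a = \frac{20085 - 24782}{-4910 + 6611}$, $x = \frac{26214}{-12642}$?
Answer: $- \frac{2419598}{1413797} \approx -1.7114$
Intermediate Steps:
$x = - \frac{4369}{2107}$ ($x = 26214 \left(- \frac{1}{12642}\right) = - \frac{4369}{2107} \approx -2.0736$)
$a = - \frac{671}{243}$ ($a = - \frac{4697}{1701} = \left(-4697\right) \frac{1}{1701} = - \frac{671}{243} \approx -2.7613$)
$r = - \frac{671}{243} \approx -2.7613$
$o = - \frac{243}{671}$ ($o = \frac{1}{- \frac{671}{243}} = - \frac{243}{671} \approx -0.36215$)
$x - o = - \frac{4369}{2107} - - \frac{243}{671} = - \frac{4369}{2107} + \frac{243}{671} = - \frac{2419598}{1413797}$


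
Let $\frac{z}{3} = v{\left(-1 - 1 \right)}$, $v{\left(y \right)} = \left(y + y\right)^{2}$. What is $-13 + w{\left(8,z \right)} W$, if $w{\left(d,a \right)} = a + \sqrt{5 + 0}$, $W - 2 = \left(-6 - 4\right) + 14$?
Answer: $275 + 6 \sqrt{5} \approx 288.42$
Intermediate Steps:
$v{\left(y \right)} = 4 y^{2}$ ($v{\left(y \right)} = \left(2 y\right)^{2} = 4 y^{2}$)
$z = 48$ ($z = 3 \cdot 4 \left(-1 - 1\right)^{2} = 3 \cdot 4 \left(-2\right)^{2} = 3 \cdot 4 \cdot 4 = 3 \cdot 16 = 48$)
$W = 6$ ($W = 2 + \left(\left(-6 - 4\right) + 14\right) = 2 + \left(-10 + 14\right) = 2 + 4 = 6$)
$w{\left(d,a \right)} = a + \sqrt{5}$
$-13 + w{\left(8,z \right)} W = -13 + \left(48 + \sqrt{5}\right) 6 = -13 + \left(288 + 6 \sqrt{5}\right) = 275 + 6 \sqrt{5}$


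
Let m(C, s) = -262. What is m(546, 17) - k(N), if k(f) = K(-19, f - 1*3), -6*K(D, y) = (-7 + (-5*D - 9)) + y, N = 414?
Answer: -541/3 ≈ -180.33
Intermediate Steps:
K(D, y) = 8/3 - y/6 + 5*D/6 (K(D, y) = -((-7 + (-5*D - 9)) + y)/6 = -((-7 + (-9 - 5*D)) + y)/6 = -((-16 - 5*D) + y)/6 = -(-16 + y - 5*D)/6 = 8/3 - y/6 + 5*D/6)
k(f) = -38/3 - f/6 (k(f) = 8/3 - (f - 1*3)/6 + (⅚)*(-19) = 8/3 - (f - 3)/6 - 95/6 = 8/3 - (-3 + f)/6 - 95/6 = 8/3 + (½ - f/6) - 95/6 = -38/3 - f/6)
m(546, 17) - k(N) = -262 - (-38/3 - ⅙*414) = -262 - (-38/3 - 69) = -262 - 1*(-245/3) = -262 + 245/3 = -541/3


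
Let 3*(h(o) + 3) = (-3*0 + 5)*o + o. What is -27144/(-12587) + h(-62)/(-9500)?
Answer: 259466549/119576500 ≈ 2.1699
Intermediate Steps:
h(o) = -3 + 2*o (h(o) = -3 + ((-3*0 + 5)*o + o)/3 = -3 + ((0 + 5)*o + o)/3 = -3 + (5*o + o)/3 = -3 + (6*o)/3 = -3 + 2*o)
-27144/(-12587) + h(-62)/(-9500) = -27144/(-12587) + (-3 + 2*(-62))/(-9500) = -27144*(-1/12587) + (-3 - 124)*(-1/9500) = 27144/12587 - 127*(-1/9500) = 27144/12587 + 127/9500 = 259466549/119576500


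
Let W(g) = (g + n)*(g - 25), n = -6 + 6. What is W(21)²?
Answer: 7056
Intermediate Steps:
n = 0
W(g) = g*(-25 + g) (W(g) = (g + 0)*(g - 25) = g*(-25 + g))
W(21)² = (21*(-25 + 21))² = (21*(-4))² = (-84)² = 7056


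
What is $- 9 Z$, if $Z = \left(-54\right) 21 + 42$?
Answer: $9828$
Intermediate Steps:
$Z = -1092$ ($Z = -1134 + 42 = -1092$)
$- 9 Z = \left(-9\right) \left(-1092\right) = 9828$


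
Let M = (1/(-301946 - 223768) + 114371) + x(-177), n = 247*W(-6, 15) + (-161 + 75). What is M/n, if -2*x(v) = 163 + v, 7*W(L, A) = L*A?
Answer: -60130115891/1714728864 ≈ -35.067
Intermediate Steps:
W(L, A) = A*L/7 (W(L, A) = (L*A)/7 = (A*L)/7 = A*L/7)
x(v) = -163/2 - v/2 (x(v) = -(163 + v)/2 = -163/2 - v/2)
n = -22832/7 (n = 247*((1/7)*15*(-6)) + (-161 + 75) = 247*(-90/7) - 86 = -22230/7 - 86 = -22832/7 ≈ -3261.7)
M = 60130115891/525714 (M = (1/(-301946 - 223768) + 114371) + (-163/2 - 1/2*(-177)) = (1/(-525714) + 114371) + (-163/2 + 177/2) = (-1/525714 + 114371) + 7 = 60126435893/525714 + 7 = 60130115891/525714 ≈ 1.1438e+5)
M/n = 60130115891/(525714*(-22832/7)) = (60130115891/525714)*(-7/22832) = -60130115891/1714728864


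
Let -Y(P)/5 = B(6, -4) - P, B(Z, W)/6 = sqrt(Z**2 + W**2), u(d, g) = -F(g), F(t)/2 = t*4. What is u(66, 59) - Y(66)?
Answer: -802 + 60*sqrt(13) ≈ -585.67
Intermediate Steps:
F(t) = 8*t (F(t) = 2*(t*4) = 2*(4*t) = 8*t)
u(d, g) = -8*g
B(Z, W) = 6*sqrt(W**2 + Z**2) (B(Z, W) = 6*sqrt(Z**2 + W**2) = 6*sqrt(W**2 + Z**2))
Y(P) = -60*sqrt(13) + 5*P (Y(P) = -5*(6*sqrt((-4)**2 + 6**2) - P) = -5*(6*sqrt(16 + 36) - P) = -5*(6*sqrt(52) - P) = -5*(6*(2*sqrt(13)) - P) = -5*(12*sqrt(13) - P) = -5*(-P + 12*sqrt(13)) = -60*sqrt(13) + 5*P)
u(66, 59) - Y(66) = -8*59 - (-60*sqrt(13) + 5*66) = -472 - (-60*sqrt(13) + 330) = -472 - (330 - 60*sqrt(13)) = -472 + (-330 + 60*sqrt(13)) = -802 + 60*sqrt(13)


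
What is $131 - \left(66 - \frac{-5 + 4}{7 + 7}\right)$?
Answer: $\frac{909}{14} \approx 64.929$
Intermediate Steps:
$131 - \left(66 - \frac{-5 + 4}{7 + 7}\right) = 131 - \frac{925}{14} = \frac{909}{14}$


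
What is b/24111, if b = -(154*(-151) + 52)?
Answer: 2578/2679 ≈ 0.96230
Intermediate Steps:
b = 23202 (b = -(-23254 + 52) = -1*(-23202) = 23202)
b/24111 = 23202/24111 = 23202*(1/24111) = 2578/2679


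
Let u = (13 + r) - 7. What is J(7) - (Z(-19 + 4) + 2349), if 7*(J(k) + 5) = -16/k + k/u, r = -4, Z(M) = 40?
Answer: -234595/98 ≈ -2393.8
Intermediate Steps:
u = 2 (u = (13 - 4) - 7 = 9 - 7 = 2)
J(k) = -5 - 16/(7*k) + k/14 (J(k) = -5 + (-16/k + k/2)/7 = -5 + (k/2 - 16/k)/7 = -5 + (-16/(7*k) + k/14) = -5 - 16/(7*k) + k/14)
J(7) - (Z(-19 + 4) + 2349) = (1/14)*(-32 + 7*(-70 + 7))/7 - (40 + 2349) = (1/14)*(1/7)*(-32 + 7*(-63)) - 1*2389 = (1/14)*(1/7)*(-32 - 441) - 2389 = (1/14)*(1/7)*(-473) - 2389 = -473/98 - 2389 = -234595/98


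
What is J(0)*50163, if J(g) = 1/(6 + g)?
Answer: 16721/2 ≈ 8360.5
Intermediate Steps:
J(0)*50163 = 50163/(6 + 0) = 50163/6 = (⅙)*50163 = 16721/2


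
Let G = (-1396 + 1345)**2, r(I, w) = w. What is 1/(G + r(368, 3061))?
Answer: 1/5662 ≈ 0.00017662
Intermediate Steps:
G = 2601 (G = (-51)**2 = 2601)
1/(G + r(368, 3061)) = 1/(2601 + 3061) = 1/5662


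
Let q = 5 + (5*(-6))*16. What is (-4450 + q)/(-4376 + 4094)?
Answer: 4925/282 ≈ 17.465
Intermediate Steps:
q = -475 (q = 5 - 30*16 = 5 - 480 = -475)
(-4450 + q)/(-4376 + 4094) = (-4450 - 475)/(-4376 + 4094) = -4925/(-282) = -4925*(-1/282) = 4925/282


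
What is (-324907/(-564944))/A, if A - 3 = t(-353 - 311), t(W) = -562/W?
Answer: 26967281/180358372 ≈ 0.14952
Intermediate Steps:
A = 1277/332 (A = 3 - 562/(-353 - 311) = 3 - 562/(-664) = 3 - 562*(-1/664) = 3 + 281/332 = 1277/332 ≈ 3.8464)
(-324907/(-564944))/A = (-324907/(-564944))/(1277/332) = -324907*(-1/564944)*(332/1277) = (324907/564944)*(332/1277) = 26967281/180358372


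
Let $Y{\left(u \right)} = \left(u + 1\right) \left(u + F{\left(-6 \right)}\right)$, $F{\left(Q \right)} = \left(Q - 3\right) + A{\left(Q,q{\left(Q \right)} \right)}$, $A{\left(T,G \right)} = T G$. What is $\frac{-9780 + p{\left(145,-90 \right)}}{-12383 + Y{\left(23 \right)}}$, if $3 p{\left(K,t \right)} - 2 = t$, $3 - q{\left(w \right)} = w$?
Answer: $\frac{29428}{40029} \approx 0.73517$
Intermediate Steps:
$q{\left(w \right)} = 3 - w$
$A{\left(T,G \right)} = G T$
$p{\left(K,t \right)} = \frac{2}{3} + \frac{t}{3}$
$F{\left(Q \right)} = -3 + Q + Q \left(3 - Q\right)$ ($F{\left(Q \right)} = \left(Q - 3\right) + \left(3 - Q\right) Q = \left(-3 + Q\right) + Q \left(3 - Q\right) = -3 + Q + Q \left(3 - Q\right)$)
$Y{\left(u \right)} = \left(1 + u\right) \left(-63 + u\right)$ ($Y{\left(u \right)} = \left(u + 1\right) \left(u - \left(9 - 6 \left(-3 - 6\right)\right)\right) = \left(1 + u\right) \left(u - \left(9 + 54\right)\right) = \left(1 + u\right) \left(u - 63\right) = \left(1 + u\right) \left(-63 + u\right)$)
$\frac{-9780 + p{\left(145,-90 \right)}}{-12383 + Y{\left(23 \right)}} = \frac{-9780 + \left(\frac{2}{3} + \frac{1}{3} \left(-90\right)\right)}{-12383 - \left(1489 - 529\right)} = \frac{-9780 + \left(\frac{2}{3} - 30\right)}{-12383 - 960} = \frac{-9780 - \frac{88}{3}}{-12383 - 960} = - \frac{29428}{3 \left(-13343\right)} = \left(- \frac{29428}{3}\right) \left(- \frac{1}{13343}\right) = \frac{29428}{40029}$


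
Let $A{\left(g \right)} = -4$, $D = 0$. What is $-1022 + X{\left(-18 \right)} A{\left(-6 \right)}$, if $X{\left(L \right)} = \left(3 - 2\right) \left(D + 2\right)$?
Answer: $-1030$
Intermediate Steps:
$X{\left(L \right)} = 2$ ($X{\left(L \right)} = \left(3 - 2\right) \left(0 + 2\right) = 1 \cdot 2 = 2$)
$-1022 + X{\left(-18 \right)} A{\left(-6 \right)} = -1022 + 2 \left(-4\right) = -1022 - 8 = -1030$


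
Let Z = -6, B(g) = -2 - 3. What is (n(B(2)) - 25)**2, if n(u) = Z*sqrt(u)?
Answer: 445 + 300*I*sqrt(5) ≈ 445.0 + 670.82*I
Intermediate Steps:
B(g) = -5
n(u) = -6*sqrt(u)
(n(B(2)) - 25)**2 = (-6*I*sqrt(5) - 25)**2 = (-25 - 6*I*sqrt(5))**2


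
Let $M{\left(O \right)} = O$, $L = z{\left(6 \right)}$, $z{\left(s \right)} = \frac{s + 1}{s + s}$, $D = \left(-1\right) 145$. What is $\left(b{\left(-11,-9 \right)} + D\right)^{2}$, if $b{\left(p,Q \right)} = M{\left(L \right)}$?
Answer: $\frac{3003289}{144} \approx 20856.0$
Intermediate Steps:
$D = -145$
$z{\left(s \right)} = \frac{1 + s}{2 s}$
$L = \frac{7}{12}$ ($L = \frac{1 + 6}{2 \cdot 6} = \frac{1}{2} \cdot \frac{1}{6} \cdot 7 = \frac{7}{12} \approx 0.58333$)
$b{\left(p,Q \right)} = \frac{7}{12}$
$\left(b{\left(-11,-9 \right)} + D\right)^{2} = \left(\frac{7}{12} - 145\right)^{2} = \left(- \frac{1733}{12}\right)^{2} = \frac{3003289}{144}$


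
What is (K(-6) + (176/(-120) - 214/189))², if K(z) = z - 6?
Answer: 190329616/893025 ≈ 213.13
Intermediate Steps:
K(z) = -6 + z
(K(-6) + (176/(-120) - 214/189))² = ((-6 - 6) + (176/(-120) - 214/189))² = (-12 + (176*(-1/120) - 214*1/189))² = (-12 + (-22/15 - 214/189))² = (-12 - 2456/945)² = (-13796/945)² = 190329616/893025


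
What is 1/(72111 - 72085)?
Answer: 1/26 ≈ 0.038462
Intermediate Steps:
1/(72111 - 72085) = 1/26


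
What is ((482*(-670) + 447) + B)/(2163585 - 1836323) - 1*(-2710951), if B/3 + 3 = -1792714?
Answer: 443592772759/163631 ≈ 2.7109e+6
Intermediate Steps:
B = -5378151 (B = -9 + 3*(-1792714) = -9 - 5378142 = -5378151)
((482*(-670) + 447) + B)/(2163585 - 1836323) - 1*(-2710951) = ((482*(-670) + 447) - 5378151)/(2163585 - 1836323) - 1*(-2710951) = ((-322940 + 447) - 5378151)/327262 + 2710951 = (-322493 - 5378151)*(1/327262) + 2710951 = -5700644*1/327262 + 2710951 = -2850322/163631 + 2710951 = 443592772759/163631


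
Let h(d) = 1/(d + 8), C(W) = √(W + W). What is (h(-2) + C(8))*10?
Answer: 125/3 ≈ 41.667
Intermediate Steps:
C(W) = √2*√W (C(W) = √(2*W) = √2*√W)
h(d) = 1/(8 + d)
(h(-2) + C(8))*10 = (1/(8 - 2) + √2*√8)*10 = (1/6 + √2*(2*√2))*10 = (⅙ + 4)*10 = (25/6)*10 = 125/3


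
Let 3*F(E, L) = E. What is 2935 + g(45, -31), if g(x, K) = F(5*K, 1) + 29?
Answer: 8737/3 ≈ 2912.3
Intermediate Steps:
F(E, L) = E/3
g(x, K) = 29 + 5*K/3 (g(x, K) = (5*K)/3 + 29 = 5*K/3 + 29 = 29 + 5*K/3)
2935 + g(45, -31) = 2935 + (29 + (5/3)*(-31)) = 2935 + (29 - 155/3) = 2935 - 68/3 = 8737/3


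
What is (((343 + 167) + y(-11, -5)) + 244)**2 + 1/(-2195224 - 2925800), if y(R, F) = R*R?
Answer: 3920783999999/5121024 ≈ 7.6563e+5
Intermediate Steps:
y(R, F) = R**2
(((343 + 167) + y(-11, -5)) + 244)**2 + 1/(-2195224 - 2925800) = (((343 + 167) + (-11)**2) + 244)**2 + 1/(-2195224 - 2925800) = ((510 + 121) + 244)**2 + 1/(-5121024) = (631 + 244)**2 - 1/5121024 = 875**2 - 1/5121024 = 765625 - 1/5121024 = 3920783999999/5121024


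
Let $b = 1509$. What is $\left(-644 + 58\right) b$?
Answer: $-884274$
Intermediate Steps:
$\left(-644 + 58\right) b = \left(-644 + 58\right) 1509 = \left(-586\right) 1509 = -884274$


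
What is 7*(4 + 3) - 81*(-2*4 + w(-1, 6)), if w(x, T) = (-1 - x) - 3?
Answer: 940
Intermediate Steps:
w(x, T) = -4 - x
7*(4 + 3) - 81*(-2*4 + w(-1, 6)) = 7*(4 + 3) - 81*(-2*4 + (-4 - 1*(-1))) = 7*7 - 81*(-8 + (-4 + 1)) = 49 - 81*(-8 - 3) = 49 - 81*(-11) = 49 + 891 = 940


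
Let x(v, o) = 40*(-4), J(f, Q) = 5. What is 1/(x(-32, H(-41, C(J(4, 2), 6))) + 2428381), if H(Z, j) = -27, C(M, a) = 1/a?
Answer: 1/2428221 ≈ 4.1182e-7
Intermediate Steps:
x(v, o) = -160
1/(x(-32, H(-41, C(J(4, 2), 6))) + 2428381) = 1/(-160 + 2428381) = 1/2428221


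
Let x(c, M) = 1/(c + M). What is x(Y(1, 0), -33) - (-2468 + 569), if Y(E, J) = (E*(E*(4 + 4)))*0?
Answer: 62666/33 ≈ 1899.0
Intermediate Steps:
Y(E, J) = 0 (Y(E, J) = (E*(E*8))*0 = (E*(8*E))*0 = (8*E²)*0 = 0)
x(c, M) = 1/(M + c)
x(Y(1, 0), -33) - (-2468 + 569) = 1/(-33 + 0) - (-2468 + 569) = 1/(-33) - 1*(-1899) = -1/33 + 1899 = 62666/33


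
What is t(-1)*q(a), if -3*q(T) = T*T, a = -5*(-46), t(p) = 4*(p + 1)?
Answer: 0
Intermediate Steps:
t(p) = 4 + 4*p (t(p) = 4*(1 + p) = 4 + 4*p)
a = 230
q(T) = -T²/3 (q(T) = -T*T/3 = -T²/3)
t(-1)*q(a) = (4 + 4*(-1))*(-⅓*230²) = (4 - 4)*(-⅓*52900) = 0*(-52900/3) = 0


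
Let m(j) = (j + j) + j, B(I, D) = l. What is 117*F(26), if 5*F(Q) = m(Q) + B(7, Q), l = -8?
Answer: 1638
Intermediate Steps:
B(I, D) = -8
m(j) = 3*j (m(j) = 2*j + j = 3*j)
F(Q) = -8/5 + 3*Q/5 (F(Q) = (3*Q - 8)/5 = (-8 + 3*Q)/5 = -8/5 + 3*Q/5)
117*F(26) = 117*(-8/5 + (⅗)*26) = 117*(-8/5 + 78/5) = 117*14 = 1638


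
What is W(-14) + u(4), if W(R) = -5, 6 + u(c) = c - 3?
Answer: -10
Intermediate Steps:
u(c) = -9 + c (u(c) = -6 + (c - 3) = -6 + (-3 + c) = -9 + c)
W(-14) + u(4) = -5 + (-9 + 4) = -5 - 5 = -10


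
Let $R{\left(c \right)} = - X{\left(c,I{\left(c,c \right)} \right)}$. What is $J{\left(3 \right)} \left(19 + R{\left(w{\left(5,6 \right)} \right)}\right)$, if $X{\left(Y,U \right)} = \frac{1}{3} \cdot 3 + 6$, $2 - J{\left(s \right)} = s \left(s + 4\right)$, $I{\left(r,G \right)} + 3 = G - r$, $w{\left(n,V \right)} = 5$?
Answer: $-228$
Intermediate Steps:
$I{\left(r,G \right)} = -3 + G - r$ ($I{\left(r,G \right)} = -3 + \left(G - r\right) = -3 + G - r$)
$J{\left(s \right)} = 2 - s \left(4 + s\right)$ ($J{\left(s \right)} = 2 - s \left(s + 4\right) = 2 - s \left(4 + s\right)$)
$X{\left(Y,U \right)} = 7$ ($X{\left(Y,U \right)} = \frac{1}{3} \cdot 3 + 6 = 1 + 6 = 7$)
$R{\left(c \right)} = -7$ ($R{\left(c \right)} = \left(-1\right) 7 = -7$)
$J{\left(3 \right)} \left(19 + R{\left(w{\left(5,6 \right)} \right)}\right) = \left(2 - 3^{2} - 12\right) \left(19 - 7\right) = \left(2 - 9 - 12\right) 12 = \left(-19\right) 12 = -228$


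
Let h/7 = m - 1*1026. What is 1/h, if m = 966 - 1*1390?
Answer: -1/10150 ≈ -9.8522e-5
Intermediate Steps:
m = -424 (m = 966 - 1390 = -424)
h = -10150 (h = 7*(-424 - 1*1026) = 7*(-424 - 1026) = 7*(-1450) = -10150)
1/h = 1/(-10150) = -1/10150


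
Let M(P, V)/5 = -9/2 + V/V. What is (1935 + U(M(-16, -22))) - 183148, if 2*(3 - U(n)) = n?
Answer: -724805/4 ≈ -1.8120e+5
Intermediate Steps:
M(P, V) = -35/2 (M(P, V) = 5*(-9/2 + V/V) = 5*(-9*½ + 1) = 5*(-9/2 + 1) = 5*(-7/2) = -35/2)
U(n) = 3 - n/2
(1935 + U(M(-16, -22))) - 183148 = (1935 + (3 - ½*(-35/2))) - 183148 = (1935 + (3 + 35/4)) - 183148 = (1935 + 47/4) - 183148 = 7787/4 - 183148 = -724805/4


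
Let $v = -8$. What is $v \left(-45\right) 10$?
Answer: $3600$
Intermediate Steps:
$v \left(-45\right) 10 = \left(-8\right) \left(-45\right) 10 = 360 \cdot 10 = 3600$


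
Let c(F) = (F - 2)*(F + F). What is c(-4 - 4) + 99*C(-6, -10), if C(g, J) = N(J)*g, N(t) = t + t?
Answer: 12040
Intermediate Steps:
N(t) = 2*t
C(g, J) = 2*J*g (C(g, J) = (2*J)*g = 2*J*g)
c(F) = 2*F*(-2 + F) (c(F) = (-2 + F)*(2*F) = 2*F*(-2 + F))
c(-4 - 4) + 99*C(-6, -10) = 2*(-4 - 4)*(-2 + (-4 - 4)) + 99*(2*(-10)*(-6)) = 2*(-8)*(-2 - 8) + 99*120 = 2*(-8)*(-10) + 11880 = 160 + 11880 = 12040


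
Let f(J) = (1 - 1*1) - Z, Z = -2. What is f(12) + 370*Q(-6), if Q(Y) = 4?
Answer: 1482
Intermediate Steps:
f(J) = 2 (f(J) = (1 - 1*1) - 1*(-2) = (1 - 1) + 2 = 0 + 2 = 2)
f(12) + 370*Q(-6) = 2 + 370*4 = 2 + 1480 = 1482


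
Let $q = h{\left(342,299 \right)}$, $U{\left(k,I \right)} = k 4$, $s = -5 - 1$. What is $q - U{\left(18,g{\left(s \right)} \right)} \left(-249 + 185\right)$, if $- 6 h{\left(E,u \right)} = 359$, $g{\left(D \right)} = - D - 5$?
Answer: $\frac{27289}{6} \approx 4548.2$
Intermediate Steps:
$s = -6$ ($s = -5 - 1 = -6$)
$g{\left(D \right)} = -5 - D$
$h{\left(E,u \right)} = - \frac{359}{6}$ ($h{\left(E,u \right)} = \left(- \frac{1}{6}\right) 359 = - \frac{359}{6}$)
$U{\left(k,I \right)} = 4 k$
$q = - \frac{359}{6} \approx -59.833$
$q - U{\left(18,g{\left(s \right)} \right)} \left(-249 + 185\right) = - \frac{359}{6} - 4 \cdot 18 \left(-249 + 185\right) = - \frac{359}{6} - 72 \left(-64\right) = - \frac{359}{6} - -4608 = - \frac{359}{6} + 4608 = \frac{27289}{6}$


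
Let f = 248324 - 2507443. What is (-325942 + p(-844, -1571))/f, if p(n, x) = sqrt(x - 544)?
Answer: 325942/2259119 - 3*I*sqrt(235)/2259119 ≈ 0.14428 - 2.0357e-5*I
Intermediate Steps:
p(n, x) = sqrt(-544 + x)
f = -2259119
(-325942 + p(-844, -1571))/f = (-325942 + sqrt(-544 - 1571))/(-2259119) = (-325942 + sqrt(-2115))*(-1/2259119) = (-325942 + 3*I*sqrt(235))*(-1/2259119) = 325942/2259119 - 3*I*sqrt(235)/2259119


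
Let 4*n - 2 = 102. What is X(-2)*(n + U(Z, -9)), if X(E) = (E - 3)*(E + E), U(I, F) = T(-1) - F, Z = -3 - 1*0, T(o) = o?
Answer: 680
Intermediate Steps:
n = 26 (n = ½ + (¼)*102 = ½ + 51/2 = 26)
Z = -3 (Z = -3 + 0 = -3)
U(I, F) = -1 - F
X(E) = 2*E*(-3 + E) (X(E) = (-3 + E)*(2*E) = 2*E*(-3 + E))
X(-2)*(n + U(Z, -9)) = (2*(-2)*(-3 - 2))*(26 + (-1 - 1*(-9))) = (2*(-2)*(-5))*(26 + (-1 + 9)) = 20*(26 + 8) = 20*34 = 680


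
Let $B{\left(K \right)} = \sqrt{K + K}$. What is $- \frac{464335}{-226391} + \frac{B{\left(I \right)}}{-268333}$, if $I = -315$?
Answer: $\frac{464335}{226391} - \frac{3 i \sqrt{70}}{268333} \approx 2.051 - 9.354 \cdot 10^{-5} i$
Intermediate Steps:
$B{\left(K \right)} = \sqrt{2} \sqrt{K}$ ($B{\left(K \right)} = \sqrt{2 K} = \sqrt{2} \sqrt{K}$)
$- \frac{464335}{-226391} + \frac{B{\left(I \right)}}{-268333} = - \frac{464335}{-226391} + \frac{\sqrt{2} \sqrt{-315}}{-268333} = \left(-464335\right) \left(- \frac{1}{226391}\right) + \sqrt{2} \cdot 3 i \sqrt{35} \left(- \frac{1}{268333}\right) = \frac{464335}{226391} + 3 i \sqrt{70} \left(- \frac{1}{268333}\right) = \frac{464335}{226391} - \frac{3 i \sqrt{70}}{268333}$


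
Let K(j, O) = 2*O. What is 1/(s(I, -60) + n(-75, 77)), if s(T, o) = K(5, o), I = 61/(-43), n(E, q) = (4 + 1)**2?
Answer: -1/95 ≈ -0.010526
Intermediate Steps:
n(E, q) = 25 (n(E, q) = 5**2 = 25)
I = -61/43 (I = 61*(-1/43) = -61/43 ≈ -1.4186)
s(T, o) = 2*o
1/(s(I, -60) + n(-75, 77)) = 1/(2*(-60) + 25) = 1/(-120 + 25) = 1/(-95) = -1/95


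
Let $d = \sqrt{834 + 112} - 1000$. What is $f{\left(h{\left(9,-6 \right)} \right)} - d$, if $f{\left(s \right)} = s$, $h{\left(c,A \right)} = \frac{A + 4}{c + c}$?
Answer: $\frac{8999}{9} - \sqrt{946} \approx 969.13$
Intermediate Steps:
$h{\left(c,A \right)} = \frac{4 + A}{2 c}$
$d = -1000 + \sqrt{946}$ ($d = \sqrt{946} - 1000 = -1000 + \sqrt{946} \approx -969.24$)
$f{\left(h{\left(9,-6 \right)} \right)} - d = \frac{4 - 6}{2 \cdot 9} - \left(-1000 + \sqrt{946}\right) = \frac{1}{2} \cdot \frac{1}{9} \left(-2\right) + \left(1000 - \sqrt{946}\right) = - \frac{1}{9} + \left(1000 - \sqrt{946}\right) = \frac{8999}{9} - \sqrt{946}$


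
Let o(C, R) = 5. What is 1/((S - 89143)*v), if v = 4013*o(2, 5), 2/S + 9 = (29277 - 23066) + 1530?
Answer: -3866/6914937484405 ≈ -5.5908e-10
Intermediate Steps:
S = 1/3866 (S = 2/(-9 + ((29277 - 23066) + 1530)) = 2/(-9 + (6211 + 1530)) = 2/(-9 + 7741) = 2/7732 = 2*(1/7732) = 1/3866 ≈ 0.00025867)
v = 20065 (v = 4013*5 = 20065)
1/((S - 89143)*v) = 1/((1/3866 - 89143)*20065) = (1/20065)/(-344626837/3866) = -3866/344626837*1/20065 = -3866/6914937484405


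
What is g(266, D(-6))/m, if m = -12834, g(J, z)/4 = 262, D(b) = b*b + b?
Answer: -524/6417 ≈ -0.081658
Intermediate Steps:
D(b) = b + b² (D(b) = b² + b = b + b²)
g(J, z) = 1048 (g(J, z) = 4*262 = 1048)
g(266, D(-6))/m = 1048/(-12834) = 1048*(-1/12834) = -524/6417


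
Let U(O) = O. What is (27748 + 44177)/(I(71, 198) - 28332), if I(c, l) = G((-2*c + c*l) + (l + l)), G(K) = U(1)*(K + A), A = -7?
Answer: -71925/14027 ≈ -5.1276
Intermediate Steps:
G(K) = -7 + K (G(K) = 1*(K - 7) = 1*(-7 + K) = -7 + K)
I(c, l) = -7 - 2*c + 2*l + c*l (I(c, l) = -7 + ((-2*c + c*l) + (l + l)) = -7 + ((-2*c + c*l) + 2*l) = -7 + (-2*c + 2*l + c*l) = -7 - 2*c + 2*l + c*l)
(27748 + 44177)/(I(71, 198) - 28332) = (27748 + 44177)/((-7 - 2*71 + 2*198 + 71*198) - 28332) = 71925/((-7 - 142 + 396 + 14058) - 28332) = 71925/(14305 - 28332) = 71925/(-14027) = 71925*(-1/14027) = -71925/14027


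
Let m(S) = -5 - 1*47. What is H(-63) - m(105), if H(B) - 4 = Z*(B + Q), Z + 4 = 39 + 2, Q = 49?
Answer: -462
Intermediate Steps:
Z = 37 (Z = -4 + (39 + 2) = -4 + 41 = 37)
m(S) = -52 (m(S) = -5 - 47 = -52)
H(B) = 1817 + 37*B (H(B) = 4 + 37*(B + 49) = 4 + 37*(49 + B) = 4 + (1813 + 37*B) = 1817 + 37*B)
H(-63) - m(105) = (1817 + 37*(-63)) - 1*(-52) = (1817 - 2331) + 52 = -514 + 52 = -462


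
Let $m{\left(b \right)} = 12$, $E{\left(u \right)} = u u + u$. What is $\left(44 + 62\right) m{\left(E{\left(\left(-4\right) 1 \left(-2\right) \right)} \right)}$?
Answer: $1272$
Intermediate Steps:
$E{\left(u \right)} = u + u^{2}$ ($E{\left(u \right)} = u^{2} + u = u + u^{2}$)
$\left(44 + 62\right) m{\left(E{\left(\left(-4\right) 1 \left(-2\right) \right)} \right)} = \left(44 + 62\right) 12 = 106 \cdot 12 = 1272$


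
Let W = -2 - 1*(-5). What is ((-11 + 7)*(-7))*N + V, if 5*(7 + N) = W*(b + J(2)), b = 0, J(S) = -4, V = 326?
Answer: 314/5 ≈ 62.800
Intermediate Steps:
W = 3 (W = -2 + 5 = 3)
N = -47/5 (N = -7 + (3*(0 - 4))/5 = -7 + (3*(-4))/5 = -7 + (1/5)*(-12) = -7 - 12/5 = -47/5 ≈ -9.4000)
((-11 + 7)*(-7))*N + V = ((-11 + 7)*(-7))*(-47/5) + 326 = -4*(-7)*(-47/5) + 326 = 28*(-47/5) + 326 = -1316/5 + 326 = 314/5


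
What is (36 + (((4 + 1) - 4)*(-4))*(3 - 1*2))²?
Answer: 1024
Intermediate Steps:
(36 + (((4 + 1) - 4)*(-4))*(3 - 1*2))² = (36 + ((5 - 4)*(-4))*(3 - 2))² = (36 + (1*(-4))*1)² = (36 - 4*1)² = (36 - 4)² = 32² = 1024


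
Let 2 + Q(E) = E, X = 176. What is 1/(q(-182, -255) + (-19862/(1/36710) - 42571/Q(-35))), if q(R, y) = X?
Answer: -37/26977909657 ≈ -1.3715e-9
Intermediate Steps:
Q(E) = -2 + E
q(R, y) = 176
1/(q(-182, -255) + (-19862/(1/36710) - 42571/Q(-35))) = 1/(176 + (-19862/(1/36710) - 42571/(-2 - 35))) = 1/(176 + (-19862/1/36710 - 42571/(-37))) = 1/(176 + (-19862*36710 - 42571*(-1/37))) = 1/(176 + (-729134020 + 42571/37)) = 1/(176 - 26977916169/37) = 1/(-26977909657/37) = -37/26977909657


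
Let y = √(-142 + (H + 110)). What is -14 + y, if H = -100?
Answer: -14 + 2*I*√33 ≈ -14.0 + 11.489*I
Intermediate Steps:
y = 2*I*√33 (y = √(-142 + (-100 + 110)) = √(-142 + 10) = √(-132) = 2*I*√33 ≈ 11.489*I)
-14 + y = -14 + 2*I*√33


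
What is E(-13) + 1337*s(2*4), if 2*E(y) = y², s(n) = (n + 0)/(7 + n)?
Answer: 23927/30 ≈ 797.57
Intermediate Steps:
s(n) = n/(7 + n)
E(y) = y²/2
E(-13) + 1337*s(2*4) = (½)*(-13)² + 1337*((2*4)/(7 + 2*4)) = (½)*169 + 1337*(8/(7 + 8)) = 169/2 + 1337*(8/15) = 169/2 + 10696/15 = 23927/30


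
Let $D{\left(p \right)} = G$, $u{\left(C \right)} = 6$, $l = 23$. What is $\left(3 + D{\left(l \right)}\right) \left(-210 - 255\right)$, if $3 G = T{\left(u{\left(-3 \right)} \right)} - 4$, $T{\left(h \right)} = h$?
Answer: $-1705$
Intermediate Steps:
$G = \frac{2}{3}$ ($G = \frac{6 - 4}{3} = \frac{1}{3} \cdot 2 = \frac{2}{3} \approx 0.66667$)
$D{\left(p \right)} = \frac{2}{3}$
$\left(3 + D{\left(l \right)}\right) \left(-210 - 255\right) = \left(3 + \frac{2}{3}\right) \left(-210 - 255\right) = \frac{11}{3} \left(-465\right) = -1705$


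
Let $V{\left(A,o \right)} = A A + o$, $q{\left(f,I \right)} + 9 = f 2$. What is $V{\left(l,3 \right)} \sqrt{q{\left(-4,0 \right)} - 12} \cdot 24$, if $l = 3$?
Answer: $288 i \sqrt{29} \approx 1550.9 i$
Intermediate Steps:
$q{\left(f,I \right)} = -9 + 2 f$ ($q{\left(f,I \right)} = -9 + f 2 = -9 + 2 f$)
$V{\left(A,o \right)} = o + A^{2}$ ($V{\left(A,o \right)} = A^{2} + o = o + A^{2}$)
$V{\left(l,3 \right)} \sqrt{q{\left(-4,0 \right)} - 12} \cdot 24 = \left(3 + 3^{2}\right) \sqrt{\left(-9 + 2 \left(-4\right)\right) - 12} \cdot 24 = \left(3 + 9\right) \sqrt{\left(-9 - 8\right) - 12} \cdot 24 = 12 \sqrt{-17 - 12} \cdot 24 = 12 \sqrt{-29} \cdot 24 = 12 i \sqrt{29} \cdot 24 = 288 i \sqrt{29}$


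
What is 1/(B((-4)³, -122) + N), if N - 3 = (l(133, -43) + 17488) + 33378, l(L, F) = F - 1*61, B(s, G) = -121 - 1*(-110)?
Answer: 1/50754 ≈ 1.9703e-5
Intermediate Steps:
B(s, G) = -11 (B(s, G) = -121 + 110 = -11)
l(L, F) = -61 + F (l(L, F) = F - 61 = -61 + F)
N = 50765 (N = 3 + (((-61 - 43) + 17488) + 33378) = 3 + ((-104 + 17488) + 33378) = 3 + (17384 + 33378) = 3 + 50762 = 50765)
1/(B((-4)³, -122) + N) = 1/(-11 + 50765) = 1/50754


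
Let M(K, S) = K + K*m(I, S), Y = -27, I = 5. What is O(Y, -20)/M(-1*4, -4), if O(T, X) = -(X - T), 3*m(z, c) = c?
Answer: -21/4 ≈ -5.2500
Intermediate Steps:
m(z, c) = c/3
O(T, X) = T - X
M(K, S) = K + K*S/3 (M(K, S) = K + K*(S/3) = K + K*S/3)
O(Y, -20)/M(-1*4, -4) = (-27 - 1*(-20))/(((-1*4)*(3 - 4)/3)) = (-27 + 20)/(((⅓)*(-4)*(-1))) = -7/4/3 = -7*¾ = -21/4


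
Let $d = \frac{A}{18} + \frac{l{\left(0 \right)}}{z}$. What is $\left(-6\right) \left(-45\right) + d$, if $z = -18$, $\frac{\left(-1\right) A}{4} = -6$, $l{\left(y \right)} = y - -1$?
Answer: $\frac{4883}{18} \approx 271.28$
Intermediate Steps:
$l{\left(y \right)} = 1 + y$ ($l{\left(y \right)} = y + 1 = 1 + y$)
$A = 24$ ($A = \left(-4\right) \left(-6\right) = 24$)
$d = \frac{23}{18}$ ($d = \frac{24}{18} + \frac{1 + 0}{-18} = 24 \cdot \frac{1}{18} + 1 \left(- \frac{1}{18}\right) = \frac{4}{3} - \frac{1}{18} = \frac{23}{18} \approx 1.2778$)
$\left(-6\right) \left(-45\right) + d = \left(-6\right) \left(-45\right) + \frac{23}{18} = 270 + \frac{23}{18} = \frac{4883}{18}$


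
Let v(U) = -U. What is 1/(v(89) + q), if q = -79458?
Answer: -1/79547 ≈ -1.2571e-5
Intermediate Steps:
1/(v(89) + q) = 1/(-1*89 - 79458) = 1/(-89 - 79458) = 1/(-79547) = -1/79547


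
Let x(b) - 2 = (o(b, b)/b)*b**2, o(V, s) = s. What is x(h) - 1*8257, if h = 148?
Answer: 13649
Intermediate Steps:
x(b) = 2 + b**2 (x(b) = 2 + (b/b)*b**2 = 2 + 1*b**2 = 2 + b**2)
x(h) - 1*8257 = (2 + 148**2) - 1*8257 = (2 + 21904) - 8257 = 21906 - 8257 = 13649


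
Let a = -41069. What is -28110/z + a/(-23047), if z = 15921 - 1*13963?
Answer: -283719034/22563013 ≈ -12.575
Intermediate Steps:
z = 1958 (z = 15921 - 13963 = 1958)
-28110/z + a/(-23047) = -28110/1958 - 41069/(-23047) = -28110*1/1958 - 41069*(-1/23047) = -14055/979 + 41069/23047 = -283719034/22563013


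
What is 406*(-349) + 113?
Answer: -141581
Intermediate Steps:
406*(-349) + 113 = -141694 + 113 = -141581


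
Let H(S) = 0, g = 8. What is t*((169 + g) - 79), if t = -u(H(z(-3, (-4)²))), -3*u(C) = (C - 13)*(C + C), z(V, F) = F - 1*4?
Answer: 0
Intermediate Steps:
z(V, F) = -4 + F (z(V, F) = F - 4 = -4 + F)
u(C) = -2*C*(-13 + C)/3 (u(C) = -(C - 13)*(C + C)/3 = -(-13 + C)*2*C/3 = -2*C*(-13 + C)/3)
t = 0 (t = -2*0*(13 - 1*0)/3 = -2*0*(13 + 0)/3 = -2*0*13/3 = -1*0 = 0)
t*((169 + g) - 79) = 0*((169 + 8) - 79) = 0*(177 - 79) = 0*98 = 0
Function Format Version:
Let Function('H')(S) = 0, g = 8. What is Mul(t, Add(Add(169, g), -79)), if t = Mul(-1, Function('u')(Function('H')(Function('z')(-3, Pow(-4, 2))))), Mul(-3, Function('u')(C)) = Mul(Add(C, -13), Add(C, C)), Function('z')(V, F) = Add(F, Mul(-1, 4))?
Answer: 0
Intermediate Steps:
Function('z')(V, F) = Add(-4, F) (Function('z')(V, F) = Add(F, -4) = Add(-4, F))
Function('u')(C) = Mul(Rational(-2, 3), C, Add(-13, C)) (Function('u')(C) = Mul(Rational(-1, 3), Mul(Add(C, -13), Add(C, C))) = Mul(Rational(-1, 3), Mul(Add(-13, C), Mul(2, C))) = Mul(Rational(-1, 3), Mul(2, C, Add(-13, C))) = Mul(Rational(-2, 3), C, Add(-13, C)))
t = 0 (t = Mul(-1, Mul(Rational(2, 3), 0, Add(13, Mul(-1, 0)))) = Mul(-1, Mul(Rational(2, 3), 0, Add(13, 0))) = Mul(-1, Mul(Rational(2, 3), 0, 13)) = Mul(-1, 0) = 0)
Mul(t, Add(Add(169, g), -79)) = Mul(0, Add(Add(169, 8), -79)) = Mul(0, Add(177, -79)) = Mul(0, 98) = 0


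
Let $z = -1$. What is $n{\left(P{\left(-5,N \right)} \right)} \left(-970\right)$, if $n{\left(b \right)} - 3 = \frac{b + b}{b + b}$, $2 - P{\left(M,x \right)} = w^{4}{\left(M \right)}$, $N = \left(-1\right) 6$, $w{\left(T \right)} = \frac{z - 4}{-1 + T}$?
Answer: $-3880$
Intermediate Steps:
$w{\left(T \right)} = - \frac{5}{-1 + T}$ ($w{\left(T \right)} = \frac{-1 - 4}{-1 + T} = - \frac{5}{-1 + T}$)
$N = -6$
$P{\left(M,x \right)} = 2 - \frac{625}{\left(-1 + M\right)^{4}}$ ($P{\left(M,x \right)} = 2 - \left(- \frac{5}{-1 + M}\right)^{4} = 2 - \frac{625}{\left(-1 + M\right)^{4}}$)
$n{\left(b \right)} = 4$ ($n{\left(b \right)} = 3 + \frac{b + b}{b + b} = 3 + \frac{2 b}{2 b} = 3 + 2 b \frac{1}{2 b} = 3 + 1 = 4$)
$n{\left(P{\left(-5,N \right)} \right)} \left(-970\right) = 4 \left(-970\right) = -3880$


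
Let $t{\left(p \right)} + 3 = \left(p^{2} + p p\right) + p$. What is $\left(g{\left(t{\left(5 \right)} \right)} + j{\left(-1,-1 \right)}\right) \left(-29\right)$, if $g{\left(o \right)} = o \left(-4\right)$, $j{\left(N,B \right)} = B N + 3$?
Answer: $5916$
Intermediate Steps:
$j{\left(N,B \right)} = 3 + B N$
$t{\left(p \right)} = -3 + p + 2 p^{2}$ ($t{\left(p \right)} = -3 + \left(\left(p^{2} + p p\right) + p\right) = -3 + \left(\left(p^{2} + p^{2}\right) + p\right) = -3 + \left(2 p^{2} + p\right) = -3 + \left(p + 2 p^{2}\right) = -3 + p + 2 p^{2}$)
$g{\left(o \right)} = - 4 o$
$\left(g{\left(t{\left(5 \right)} \right)} + j{\left(-1,-1 \right)}\right) \left(-29\right) = \left(- 4 \left(-3 + 5 + 2 \cdot 5^{2}\right) + \left(3 - -1\right)\right) \left(-29\right) = \left(- 4 \left(-3 + 5 + 2 \cdot 25\right) + \left(3 + 1\right)\right) \left(-29\right) = \left(- 4 \left(-3 + 5 + 50\right) + 4\right) \left(-29\right) = \left(\left(-4\right) 52 + 4\right) \left(-29\right) = \left(-208 + 4\right) \left(-29\right) = \left(-204\right) \left(-29\right) = 5916$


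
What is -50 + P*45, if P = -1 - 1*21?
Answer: -1040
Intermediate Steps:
P = -22 (P = -1 - 21 = -22)
-50 + P*45 = -50 - 22*45 = -50 - 990 = -1040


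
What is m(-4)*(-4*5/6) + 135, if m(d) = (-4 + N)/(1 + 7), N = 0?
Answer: 410/3 ≈ 136.67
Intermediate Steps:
m(d) = -½ (m(d) = (-4 + 0)/(1 + 7) = -4/8 = -4*⅛ = -½)
m(-4)*(-4*5/6) + 135 = -(-4*5)/(2*6) + 135 = -(-10)/6 + 135 = -½*(-10/3) + 135 = 5/3 + 135 = 410/3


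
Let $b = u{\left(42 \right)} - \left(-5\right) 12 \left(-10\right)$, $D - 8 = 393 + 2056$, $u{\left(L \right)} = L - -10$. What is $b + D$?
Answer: $1909$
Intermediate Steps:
$u{\left(L \right)} = 10 + L$ ($u{\left(L \right)} = L + 10 = 10 + L$)
$D = 2457$ ($D = 8 + \left(393 + 2056\right) = 8 + 2449 = 2457$)
$b = -548$ ($b = \left(10 + 42\right) - \left(-5\right) 12 \left(-10\right) = 52 - \left(-60\right) \left(-10\right) = 52 - 600 = -548$)
$b + D = -548 + 2457 = 1909$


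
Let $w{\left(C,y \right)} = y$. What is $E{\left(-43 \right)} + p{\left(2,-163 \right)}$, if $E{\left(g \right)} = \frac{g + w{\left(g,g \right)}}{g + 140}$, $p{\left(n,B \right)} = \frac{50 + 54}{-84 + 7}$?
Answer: $- \frac{16710}{7469} \approx -2.2372$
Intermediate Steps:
$p{\left(n,B \right)} = - \frac{104}{77}$ ($p{\left(n,B \right)} = \frac{104}{-77} = 104 \left(- \frac{1}{77}\right) = - \frac{104}{77}$)
$E{\left(g \right)} = \frac{2 g}{140 + g}$ ($E{\left(g \right)} = \frac{g + g}{g + 140} = \frac{2 g}{140 + g}$)
$E{\left(-43 \right)} + p{\left(2,-163 \right)} = 2 \left(-43\right) \frac{1}{140 - 43} - \frac{104}{77} = 2 \left(-43\right) \frac{1}{97} - \frac{104}{77} = - \frac{86}{97} - \frac{104}{77} = - \frac{16710}{7469}$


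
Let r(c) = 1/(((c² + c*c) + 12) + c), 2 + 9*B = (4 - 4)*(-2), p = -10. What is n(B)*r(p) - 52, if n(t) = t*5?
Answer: -47273/909 ≈ -52.005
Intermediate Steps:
B = -2/9 (B = -2/9 + ((4 - 4)*(-2))/9 = -2/9 + (0*(-2))/9 = -2/9 + (⅑)*0 = -2/9 + 0 = -2/9 ≈ -0.22222)
n(t) = 5*t
r(c) = 1/(12 + c + 2*c²) (r(c) = 1/(((c² + c²) + 12) + c) = 1/((2*c² + 12) + c) = 1/((12 + 2*c²) + c) = 1/(12 + c + 2*c²))
n(B)*r(p) - 52 = (5*(-2/9))/(12 - 10 + 2*(-10)²) - 52 = -10/(9*(12 - 10 + 2*100)) - 52 = -10/(9*(12 - 10 + 200)) - 52 = -10/9/202 - 52 = -10/9*1/202 - 52 = -5/909 - 52 = -47273/909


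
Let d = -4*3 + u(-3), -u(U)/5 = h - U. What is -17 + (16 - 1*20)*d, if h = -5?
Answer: -9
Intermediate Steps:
u(U) = 25 + 5*U (u(U) = -5*(-5 - U) = 25 + 5*U)
d = -2 (d = -4*3 + (25 + 5*(-3)) = -12 + (25 - 15) = -12 + 10 = -2)
-17 + (16 - 1*20)*d = -17 + (16 - 1*20)*(-2) = -17 + (16 - 20)*(-2) = -17 - 4*(-2) = -17 + 8 = -9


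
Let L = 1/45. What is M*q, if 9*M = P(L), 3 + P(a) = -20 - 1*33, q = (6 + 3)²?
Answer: -504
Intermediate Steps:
L = 1/45 ≈ 0.022222
q = 81 (q = 9² = 81)
P(a) = -56 (P(a) = -3 + (-20 - 1*33) = -3 + (-20 - 33) = -3 - 53 = -56)
M = -56/9 (M = (⅑)*(-56) = -56/9 ≈ -6.2222)
M*q = -56/9*81 = -504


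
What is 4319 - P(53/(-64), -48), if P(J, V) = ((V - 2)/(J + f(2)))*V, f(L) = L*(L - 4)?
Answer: 496057/103 ≈ 4816.1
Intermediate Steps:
f(L) = L*(-4 + L)
P(J, V) = V*(-2 + V)/(-4 + J) (P(J, V) = ((V - 2)/(J + 2*(-4 + 2)))*V = ((-2 + V)/(J + 2*(-2)))*V = ((-2 + V)/(J - 4))*V = ((-2 + V)/(-4 + J))*V = V*(-2 + V)/(-4 + J))
4319 - P(53/(-64), -48) = 4319 - (-48)*(-2 - 48)/(-4 + 53/(-64)) = 4319 - (-48)*(-50)/(-4 + 53*(-1/64)) = 4319 - (-48)*(-50)/(-4 - 53/64) = 4319 - (-48)*(-50)/(-309/64) = 4319 - (-48)*(-64)*(-50)/309 = 4319 - 1*(-51200/103) = 4319 + 51200/103 = 496057/103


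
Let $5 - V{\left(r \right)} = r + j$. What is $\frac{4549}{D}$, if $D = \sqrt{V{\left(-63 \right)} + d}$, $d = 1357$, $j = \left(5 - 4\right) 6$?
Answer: $\frac{4549 \sqrt{1419}}{1419} \approx 120.76$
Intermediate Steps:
$j = 6$ ($j = 1 \cdot 6 = 6$)
$V{\left(r \right)} = -1 - r$ ($V{\left(r \right)} = 5 - \left(r + 6\right) = 5 - \left(6 + r\right) = -1 - r$)
$D = \sqrt{1419}$ ($D = \sqrt{\left(-1 - -63\right) + 1357} = \sqrt{\left(-1 + 63\right) + 1357} = \sqrt{62 + 1357} = \sqrt{1419} \approx 37.67$)
$\frac{4549}{D} = \frac{4549}{\sqrt{1419}} = 4549 \frac{\sqrt{1419}}{1419} = \frac{4549 \sqrt{1419}}{1419}$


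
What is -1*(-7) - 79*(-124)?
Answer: 9803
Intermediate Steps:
-1*(-7) - 79*(-124) = 7 + 9796 = 9803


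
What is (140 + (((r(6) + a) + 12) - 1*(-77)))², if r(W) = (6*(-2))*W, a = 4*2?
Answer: 27225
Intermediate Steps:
a = 8
r(W) = -12*W
(140 + (((r(6) + a) + 12) - 1*(-77)))² = (140 + (((-12*6 + 8) + 12) - 1*(-77)))² = (140 + (((-72 + 8) + 12) + 77))² = (140 + ((-64 + 12) + 77))² = (140 + (-52 + 77))² = (140 + 25)² = 165² = 27225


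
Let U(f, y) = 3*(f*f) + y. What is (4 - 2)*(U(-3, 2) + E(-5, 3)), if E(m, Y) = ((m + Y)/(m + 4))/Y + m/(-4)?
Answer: 371/6 ≈ 61.833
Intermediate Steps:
U(f, y) = y + 3*f² (U(f, y) = 3*f² + y = y + 3*f²)
E(m, Y) = -m/4 + (Y + m)/(Y*(4 + m)) (E(m, Y) = ((Y + m)/(4 + m))/Y + m*(-¼) = ((Y + m)/(4 + m))/Y - m/4 = (Y + m)/(Y*(4 + m)) - m/4 = -m/4 + (Y + m)/(Y*(4 + m)))
(4 - 2)*(U(-3, 2) + E(-5, 3)) = (4 - 2)*((2 + 3*(-3)²) + (3 - 5 - 1*3*(-5) - ¼*3*(-5)²)/(3*(4 - 5))) = 2*((2 + 3*9) + (⅓)*(3 - 5 + 15 - ¼*3*25)/(-1)) = 2*((2 + 27) + (⅓)*(-1)*(3 - 5 + 15 - 75/4)) = 2*(29 + (⅓)*(-1)*(-23/4)) = 2*(29 + 23/12) = 2*(371/12) = 371/6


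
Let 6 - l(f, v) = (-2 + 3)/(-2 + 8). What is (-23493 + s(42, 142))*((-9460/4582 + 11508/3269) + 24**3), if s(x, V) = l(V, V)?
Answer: -1042253375526553/3209691 ≈ -3.2472e+8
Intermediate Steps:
l(f, v) = 35/6 (l(f, v) = 6 - (-2 + 3)/(-2 + 8) = 6 - 1/6 = 35/6)
s(x, V) = 35/6
(-23493 + s(42, 142))*((-9460/4582 + 11508/3269) + 24**3) = (-23493 + 35/6)*((-9460/4582 + 11508/3269) + 24**3) = -140923*((-9460*1/4582 + 11508*(1/3269)) + 13824)/6 = -140923*((-4730/2291 + 1644/467) + 13824)/6 = -140923*(1557494/1069897 + 13824)/6 = -140923/6*14791813622/1069897 = -1042253375526553/3209691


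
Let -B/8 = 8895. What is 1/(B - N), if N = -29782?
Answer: -1/41378 ≈ -2.4167e-5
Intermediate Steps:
B = -71160 (B = -8*8895 = -71160)
1/(B - N) = 1/(-71160 - 1*(-29782)) = 1/(-71160 + 29782) = 1/(-41378) = -1/41378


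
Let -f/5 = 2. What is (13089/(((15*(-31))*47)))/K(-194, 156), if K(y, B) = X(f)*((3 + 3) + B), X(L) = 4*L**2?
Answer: -4363/472068000 ≈ -9.2423e-6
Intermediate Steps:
f = -10 (f = -5*2 = -10)
K(y, B) = 2400 + 400*B (K(y, B) = (4*(-10)**2)*((3 + 3) + B) = (4*100)*(6 + B) = 400*(6 + B) = 2400 + 400*B)
(13089/(((15*(-31))*47)))/K(-194, 156) = (13089/(((15*(-31))*47)))/(2400 + 400*156) = (13089/((-465*47)))/(2400 + 62400) = (13089/(-21855))/64800 = (13089*(-1/21855))*(1/64800) = -4363/7285*1/64800 = -4363/472068000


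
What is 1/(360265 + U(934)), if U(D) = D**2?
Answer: 1/1232621 ≈ 8.1128e-7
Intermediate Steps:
1/(360265 + U(934)) = 1/(360265 + 934**2) = 1/(360265 + 872356) = 1/1232621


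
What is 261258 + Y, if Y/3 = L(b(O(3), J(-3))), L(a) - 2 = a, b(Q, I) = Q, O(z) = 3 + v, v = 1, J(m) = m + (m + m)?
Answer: 261276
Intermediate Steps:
J(m) = 3*m (J(m) = m + 2*m = 3*m)
O(z) = 4 (O(z) = 3 + 1 = 4)
L(a) = 2 + a
Y = 18 (Y = 3*(2 + 4) = 3*6 = 18)
261258 + Y = 261258 + 18 = 261276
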